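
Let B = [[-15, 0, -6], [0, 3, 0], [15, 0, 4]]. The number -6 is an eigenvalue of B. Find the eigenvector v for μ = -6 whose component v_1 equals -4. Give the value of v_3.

6

B + 6I = [[-9, 0, -6], [0, 9, 0], [15, 0, 10]].
Solving (B + 6I)v = 0 gives the eigenspace spanned by (-4, 0, 6).
With v_1 = -4, v = (-4, 0, 6), so v_3 = 6.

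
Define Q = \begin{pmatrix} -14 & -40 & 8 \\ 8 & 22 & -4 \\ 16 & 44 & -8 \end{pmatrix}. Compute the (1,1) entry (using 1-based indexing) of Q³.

Characteristic polynomial: t^3 - 4t = t(t - 2)(t + 2), so the eigenvalues are -2, 0, 2.
t=2: eigenvector (-3, 2, 4).
t=-2: eigenvector (-2, 1, 2).
t=0: eigenvector (4, -2, -3).
P = [[-3, -2, 4], [2, 1, -2], [4, 2, -3]], D = diag(2, -2, 0), P⁻¹ = [[1, 2, 0], [-2, -7, 2], [0, -2, 1]].
Q³ = P·diag(8, -8, 0)·P⁻¹ = [[-56, -160, 32], [32, 88, -16], [64, 176, -32]].
The requested entry is -56.

-56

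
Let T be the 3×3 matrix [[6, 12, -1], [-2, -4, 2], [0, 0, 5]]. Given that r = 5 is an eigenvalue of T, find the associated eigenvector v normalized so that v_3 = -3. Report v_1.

T − 5I = [[1, 12, -1], [-2, -9, 2], [0, 0, 0]].
Solving (T − 5I)v = 0 gives the eigenspace spanned by (-3, 0, -3).
With v_3 = -3, v = (-3, 0, -3), so v_1 = -3.

-3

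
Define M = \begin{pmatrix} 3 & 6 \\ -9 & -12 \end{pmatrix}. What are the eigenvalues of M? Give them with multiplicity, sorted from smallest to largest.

-6, -3

Characteristic polynomial: p(μ) = μ^2 + 9μ + 18 = (μ + 3)(μ + 6).
Roots (with multiplicity): -6, -3.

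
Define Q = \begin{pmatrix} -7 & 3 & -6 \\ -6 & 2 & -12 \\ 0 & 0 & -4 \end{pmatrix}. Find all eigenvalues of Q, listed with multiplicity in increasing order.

Characteristic polynomial: p(t) = t^3 + 9t^2 + 24t + 16 = (t + 1)(t + 4)^2.
Roots (with multiplicity): -4, -4, -1.

-4, -4, -1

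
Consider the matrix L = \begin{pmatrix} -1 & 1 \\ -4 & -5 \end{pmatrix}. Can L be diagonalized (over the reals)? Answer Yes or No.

No

Characteristic polynomial: p(s) = s^2 + 6s + 9 = (s + 3)^2.
s = -3 has algebraic multiplicity 2; rank(L + 3I) = 1, so geometric multiplicity = 1.
Geometric multiplicity < algebraic multiplicity, so L is not diagonalizable.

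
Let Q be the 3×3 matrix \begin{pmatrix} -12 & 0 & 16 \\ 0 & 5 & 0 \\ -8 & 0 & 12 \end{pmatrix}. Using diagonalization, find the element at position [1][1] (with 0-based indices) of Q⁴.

625

Characteristic polynomial: r^3 - 5r^2 - 16r + 80 = (r - 5)(r - 4)(r + 4), so the eigenvalues are -4, 4, 5.
r=-4: eigenvector (2, 0, 1).
r=5: eigenvector (0, 1, 0).
r=4: eigenvector (-1, 0, -1).
P = [[2, 0, -1], [0, 1, 0], [1, 0, -1]], D = diag(-4, 5, 4), P⁻¹ = [[1, 0, -1], [0, 1, 0], [1, 0, -2]].
Q⁴ = P·diag(256, 625, 256)·P⁻¹ = [[256, 0, 0], [0, 625, 0], [0, 0, 256]].
The requested entry is 625.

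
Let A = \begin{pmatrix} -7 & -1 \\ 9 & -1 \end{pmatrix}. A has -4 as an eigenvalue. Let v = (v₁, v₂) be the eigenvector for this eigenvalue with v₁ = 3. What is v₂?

A + 4I = [[-3, -1], [9, 3]].
Solving (A + 4I)v = 0 gives the eigenspace spanned by (3, -9).
With v₁ = 3, v = (3, -9), so v₂ = -9.

-9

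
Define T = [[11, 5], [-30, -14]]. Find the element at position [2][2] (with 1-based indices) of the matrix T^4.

Characteristic polynomial: r^2 + 3r - 4 = (r - 1)(r + 4), so the eigenvalues are -4, 1.
r=1: eigenvector (1, -2).
r=-4: eigenvector (-1, 3).
P = [[1, -1], [-2, 3]], D = diag(1, -4), P⁻¹ = [[3, 1], [2, 1]].
T⁴ = P·diag(1, 256)·P⁻¹ = [[-509, -255], [1530, 766]].
The requested entry is 766.

766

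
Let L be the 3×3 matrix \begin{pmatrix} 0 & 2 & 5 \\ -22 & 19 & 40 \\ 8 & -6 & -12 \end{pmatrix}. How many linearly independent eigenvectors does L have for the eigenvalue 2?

L − 2I = [[-2, 2, 5], [-22, 17, 40], [8, -6, -14]].
This matrix has rank 2, so its null space has dimension 3 − 2 = 1.

1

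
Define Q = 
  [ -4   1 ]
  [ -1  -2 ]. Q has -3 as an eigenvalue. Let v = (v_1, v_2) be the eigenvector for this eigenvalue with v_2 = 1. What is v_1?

1

Q + 3I = [[-1, 1], [-1, 1]].
Solving (Q + 3I)v = 0 gives the eigenspace spanned by (1, 1).
With v_2 = 1, v = (1, 1), so v_1 = 1.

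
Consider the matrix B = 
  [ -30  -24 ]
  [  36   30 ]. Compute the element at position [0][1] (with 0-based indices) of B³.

-864

Characteristic polynomial: s^2 - 36 = (s - 6)(s + 6), so the eigenvalues are -6, 6.
s=6: eigenvector (-2, 3).
s=-6: eigenvector (1, -1).
P = [[-2, 1], [3, -1]], D = diag(6, -6), P⁻¹ = [[1, 1], [3, 2]].
B³ = P·diag(216, -216)·P⁻¹ = [[-1080, -864], [1296, 1080]].
The requested entry is -864.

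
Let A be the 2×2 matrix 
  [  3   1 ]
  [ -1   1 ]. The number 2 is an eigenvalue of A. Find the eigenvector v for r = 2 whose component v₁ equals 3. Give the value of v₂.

-3

A − 2I = [[1, 1], [-1, -1]].
Solving (A − 2I)v = 0 gives the eigenspace spanned by (3, -3).
With v₁ = 3, v = (3, -3), so v₂ = -3.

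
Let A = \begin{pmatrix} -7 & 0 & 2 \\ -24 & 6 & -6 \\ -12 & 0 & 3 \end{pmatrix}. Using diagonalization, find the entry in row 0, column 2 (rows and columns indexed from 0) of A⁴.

Characteristic polynomial: λ^3 - 2λ^2 - 21λ - 18 = (λ - 6)(λ + 1)(λ + 3), so the eigenvalues are -3, -1, 6.
λ=-3: eigenvector (1, 4, 2).
λ=6: eigenvector (0, 1, 0).
λ=-1: eigenvector (1, 6, 3).
P = [[1, 0, 1], [4, 1, 6], [2, 0, 3]], D = diag(-3, 6, -1), P⁻¹ = [[3, 0, -1], [0, 1, -2], [-2, 0, 1]].
A⁴ = P·diag(81, 1296, 1)·P⁻¹ = [[241, 0, -80], [960, 1296, -2910], [480, 0, -159]].
The requested entry is -80.

-80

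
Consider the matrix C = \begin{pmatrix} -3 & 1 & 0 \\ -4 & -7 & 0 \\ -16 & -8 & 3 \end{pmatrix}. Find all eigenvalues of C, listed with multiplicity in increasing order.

Characteristic polynomial: p(t) = t^3 + 7t^2 - 5t - 75 = (t - 3)(t + 5)^2.
Roots (with multiplicity): -5, -5, 3.

-5, -5, 3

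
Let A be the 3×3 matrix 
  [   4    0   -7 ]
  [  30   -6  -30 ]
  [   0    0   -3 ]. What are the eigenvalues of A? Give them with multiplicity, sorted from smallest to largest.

Characteristic polynomial: p(s) = s^3 + 5s^2 - 18s - 72 = (s - 4)(s + 3)(s + 6).
Roots (with multiplicity): -6, -3, 4.

-6, -3, 4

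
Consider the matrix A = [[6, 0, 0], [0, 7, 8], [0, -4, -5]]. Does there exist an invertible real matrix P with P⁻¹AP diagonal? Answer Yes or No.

Yes

Characteristic polynomial: p(r) = r^3 - 8r^2 + 9r + 18 = (r - 6)(r - 3)(r + 1).
All 3 eigenvalues are distinct, so A is diagonalizable.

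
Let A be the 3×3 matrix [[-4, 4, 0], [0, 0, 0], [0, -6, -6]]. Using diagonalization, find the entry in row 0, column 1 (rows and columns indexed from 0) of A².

Characteristic polynomial: λ^3 + 10λ^2 + 24λ = λ(λ + 4)(λ + 6), so the eigenvalues are -6, -4, 0.
λ=0: eigenvector (1, 1, -1).
λ=-4: eigenvector (1, 0, 0).
λ=-6: eigenvector (0, 0, 1).
P = [[1, 1, 0], [1, 0, 0], [-1, 0, 1]], D = diag(0, -4, -6), P⁻¹ = [[0, 1, 0], [1, -1, 0], [0, 1, 1]].
A² = P·diag(0, 16, 36)·P⁻¹ = [[16, -16, 0], [0, 0, 0], [0, 36, 36]].
The requested entry is -16.

-16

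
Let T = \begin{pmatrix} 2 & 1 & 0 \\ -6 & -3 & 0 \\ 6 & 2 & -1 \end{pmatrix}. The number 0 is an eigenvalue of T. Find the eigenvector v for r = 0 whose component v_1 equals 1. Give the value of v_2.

-2

T = [[2, 1, 0], [-6, -3, 0], [6, 2, -1]].
Solving (T)v = 0 gives the eigenspace spanned by (1, -2, 2).
With v_1 = 1, v = (1, -2, 2), so v_2 = -2.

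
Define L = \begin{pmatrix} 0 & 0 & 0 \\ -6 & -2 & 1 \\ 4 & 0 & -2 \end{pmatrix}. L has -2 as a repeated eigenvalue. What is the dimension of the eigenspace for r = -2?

1

L + 2I = [[2, 0, 0], [-6, 0, 1], [4, 0, 0]].
This matrix has rank 2, so its null space has dimension 3 − 2 = 1.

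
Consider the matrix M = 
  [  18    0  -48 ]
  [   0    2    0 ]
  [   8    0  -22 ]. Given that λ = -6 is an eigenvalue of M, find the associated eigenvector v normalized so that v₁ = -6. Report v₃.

-3

M + 6I = [[24, 0, -48], [0, 8, 0], [8, 0, -16]].
Solving (M + 6I)v = 0 gives the eigenspace spanned by (-6, 0, -3).
With v₁ = -6, v = (-6, 0, -3), so v₃ = -3.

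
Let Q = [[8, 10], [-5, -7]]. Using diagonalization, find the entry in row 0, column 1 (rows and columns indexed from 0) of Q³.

70

Characteristic polynomial: λ^2 - λ - 6 = (λ - 3)(λ + 2), so the eigenvalues are -2, 3.
λ=-2: eigenvector (-1, 1).
λ=3: eigenvector (2, -1).
P = [[-1, 2], [1, -1]], D = diag(-2, 3), P⁻¹ = [[1, 2], [1, 1]].
Q³ = P·diag(-8, 27)·P⁻¹ = [[62, 70], [-35, -43]].
The requested entry is 70.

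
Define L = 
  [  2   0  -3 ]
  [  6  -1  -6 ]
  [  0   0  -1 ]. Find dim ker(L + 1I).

2

L + 1I = [[3, 0, -3], [6, 0, -6], [0, 0, 0]].
This matrix has rank 1, so its null space has dimension 3 − 1 = 2.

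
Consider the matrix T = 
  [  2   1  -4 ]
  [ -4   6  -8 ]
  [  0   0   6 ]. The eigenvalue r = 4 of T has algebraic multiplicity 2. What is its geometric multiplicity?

T − 4I = [[-2, 1, -4], [-4, 2, -8], [0, 0, 2]].
This matrix has rank 2, so its null space has dimension 3 − 2 = 1.

1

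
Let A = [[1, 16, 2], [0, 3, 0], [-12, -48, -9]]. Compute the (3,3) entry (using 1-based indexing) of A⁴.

Characteristic polynomial: s^3 + 5s^2 - 9s - 45 = (s - 3)(s + 3)(s + 5), so the eigenvalues are -5, -3, 3.
s=-3: eigenvector (1, 0, -2).
s=3: eigenvector (2, 1, -6).
s=-5: eigenvector (-1, 0, 3).
P = [[1, 2, -1], [0, 1, 0], [-2, -6, 3]], D = diag(-3, 3, -5), P⁻¹ = [[3, 0, 1], [0, 1, 0], [2, 2, 1]].
A⁴ = P·diag(81, 81, 625)·P⁻¹ = [[-1007, -1088, -544], [0, 81, 0], [3264, 3264, 1713]].
The requested entry is 1713.

1713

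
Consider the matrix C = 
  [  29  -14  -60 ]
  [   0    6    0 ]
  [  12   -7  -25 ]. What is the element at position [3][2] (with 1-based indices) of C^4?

-1295

Characteristic polynomial: λ^3 - 10λ^2 + 19λ + 30 = (λ - 6)(λ - 5)(λ + 1), so the eigenvalues are -1, 5, 6.
λ=5: eigenvector (5, 0, 2).
λ=6: eigenvector (-2, 1, -1).
λ=-1: eigenvector (2, 0, 1).
P = [[5, -2, 2], [0, 1, 0], [2, -1, 1]], D = diag(5, 6, -1), P⁻¹ = [[1, 0, -2], [0, 1, 0], [-2, 1, 5]].
C⁴ = P·diag(625, 1296, 1)·P⁻¹ = [[3121, -2590, -6240], [0, 1296, 0], [1248, -1295, -2495]].
The requested entry is -1295.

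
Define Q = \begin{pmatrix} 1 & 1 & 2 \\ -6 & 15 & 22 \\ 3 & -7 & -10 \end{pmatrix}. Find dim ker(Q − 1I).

1

Q − 1I = [[0, 1, 2], [-6, 14, 22], [3, -7, -11]].
This matrix has rank 2, so its null space has dimension 3 − 2 = 1.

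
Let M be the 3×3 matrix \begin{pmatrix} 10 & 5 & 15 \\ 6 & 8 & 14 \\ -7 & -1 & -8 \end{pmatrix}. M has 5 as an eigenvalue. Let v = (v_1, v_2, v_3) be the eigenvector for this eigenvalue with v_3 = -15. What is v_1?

M − 5I = [[5, 5, 15], [6, 3, 14], [-7, -1, -13]].
Solving (M − 5I)v = 0 gives the eigenspace spanned by (25, 20, -15).
With v_3 = -15, v = (25, 20, -15), so v_1 = 25.

25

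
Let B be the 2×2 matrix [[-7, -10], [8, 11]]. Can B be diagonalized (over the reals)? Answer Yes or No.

Characteristic polynomial: p(μ) = μ^2 - 4μ + 3 = (μ - 3)(μ - 1).
All 2 eigenvalues are distinct, so B is diagonalizable.

Yes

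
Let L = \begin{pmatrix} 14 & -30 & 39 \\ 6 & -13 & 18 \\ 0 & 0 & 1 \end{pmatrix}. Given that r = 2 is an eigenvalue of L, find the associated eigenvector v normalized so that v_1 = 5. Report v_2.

2

L − 2I = [[12, -30, 39], [6, -15, 18], [0, 0, -1]].
Solving (L − 2I)v = 0 gives the eigenspace spanned by (5, 2, 0).
With v_1 = 5, v = (5, 2, 0), so v_2 = 2.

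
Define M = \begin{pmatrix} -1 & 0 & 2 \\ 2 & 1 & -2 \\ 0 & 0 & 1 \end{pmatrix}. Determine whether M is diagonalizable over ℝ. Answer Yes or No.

Characteristic polynomial: p(λ) = λ^3 - λ^2 - λ + 1 = (λ - 1)^2(λ + 1).
λ = 1 has algebraic multiplicity 2; rank(M − 1I) = 1, so geometric multiplicity = 2.
Every eigenvalue has geometric = algebraic multiplicity, so M is diagonalizable.

Yes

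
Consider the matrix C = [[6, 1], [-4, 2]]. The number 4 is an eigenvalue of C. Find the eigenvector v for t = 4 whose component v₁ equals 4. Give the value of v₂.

-8

C − 4I = [[2, 1], [-4, -2]].
Solving (C − 4I)v = 0 gives the eigenspace spanned by (4, -8).
With v₁ = 4, v = (4, -8), so v₂ = -8.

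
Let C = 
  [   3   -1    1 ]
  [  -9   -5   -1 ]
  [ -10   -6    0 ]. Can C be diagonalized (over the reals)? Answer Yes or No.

Characteristic polynomial: p(s) = s^3 + 2s^2 - 20s + 24 = (s - 2)^2(s + 6).
s = 2 has algebraic multiplicity 2; rank(C − 2I) = 2, so geometric multiplicity = 1.
Geometric multiplicity < algebraic multiplicity, so C is not diagonalizable.

No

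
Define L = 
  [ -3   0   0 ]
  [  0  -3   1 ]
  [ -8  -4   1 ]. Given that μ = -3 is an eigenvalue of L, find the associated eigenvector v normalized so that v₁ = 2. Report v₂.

L + 3I = [[0, 0, 0], [0, 0, 1], [-8, -4, 4]].
Solving (L + 3I)v = 0 gives the eigenspace spanned by (2, -4, 0).
With v₁ = 2, v = (2, -4, 0), so v₂ = -4.

-4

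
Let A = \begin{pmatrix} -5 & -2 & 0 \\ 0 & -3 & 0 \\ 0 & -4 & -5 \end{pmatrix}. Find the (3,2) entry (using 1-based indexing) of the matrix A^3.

Characteristic polynomial: λ^3 + 13λ^2 + 55λ + 75 = (λ + 3)(λ + 5)^2, so the eigenvalues are -5, -5, -3.
λ=-5: eigenvector (1, 0, 1).
λ=-5: eigenvector (2, 0, 3).
λ=-3: eigenvector (-1, 1, -2).
P = [[1, 2, -1], [0, 0, 1], [1, 3, -2]], D = diag(-5, -5, -3), P⁻¹ = [[3, -1, -2], [-1, 1, 1], [0, 1, 0]].
A³ = P·diag(-125, -125, -27)·P⁻¹ = [[-125, -98, 0], [0, -27, 0], [0, -196, -125]].
The requested entry is -196.

-196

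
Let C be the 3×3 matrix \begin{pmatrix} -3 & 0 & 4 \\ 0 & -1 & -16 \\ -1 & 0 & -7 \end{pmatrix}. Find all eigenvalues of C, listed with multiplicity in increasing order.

Characteristic polynomial: p(μ) = μ^3 + 11μ^2 + 35μ + 25 = (μ + 1)(μ + 5)^2.
Roots (with multiplicity): -5, -5, -1.

-5, -5, -1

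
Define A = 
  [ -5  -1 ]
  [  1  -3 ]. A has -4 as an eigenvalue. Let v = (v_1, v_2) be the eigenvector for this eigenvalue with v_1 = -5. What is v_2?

5

A + 4I = [[-1, -1], [1, 1]].
Solving (A + 4I)v = 0 gives the eigenspace spanned by (-5, 5).
With v_1 = -5, v = (-5, 5), so v_2 = 5.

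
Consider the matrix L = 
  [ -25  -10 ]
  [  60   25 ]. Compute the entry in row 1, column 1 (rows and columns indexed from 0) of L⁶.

15625

Characteristic polynomial: r^2 - 25 = (r - 5)(r + 5), so the eigenvalues are -5, 5.
r=5: eigenvector (1, -3).
r=-5: eigenvector (1, -2).
P = [[1, 1], [-3, -2]], D = diag(5, -5), P⁻¹ = [[-2, -1], [3, 1]].
L⁶ = P·diag(15625, 15625)·P⁻¹ = [[15625, 0], [0, 15625]].
The requested entry is 15625.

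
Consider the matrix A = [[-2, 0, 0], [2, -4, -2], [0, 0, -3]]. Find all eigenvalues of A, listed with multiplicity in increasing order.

Characteristic polynomial: p(s) = s^3 + 9s^2 + 26s + 24 = (s + 2)(s + 3)(s + 4).
Roots (with multiplicity): -4, -3, -2.

-4, -3, -2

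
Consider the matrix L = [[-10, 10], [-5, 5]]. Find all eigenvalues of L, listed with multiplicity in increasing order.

-5, 0

Characteristic polynomial: p(s) = s^2 + 5s = s(s + 5).
Roots (with multiplicity): -5, 0.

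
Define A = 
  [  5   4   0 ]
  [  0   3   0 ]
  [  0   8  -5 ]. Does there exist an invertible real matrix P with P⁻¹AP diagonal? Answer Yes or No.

Yes

Characteristic polynomial: p(t) = t^3 - 3t^2 - 25t + 75 = (t - 5)(t - 3)(t + 5).
All 3 eigenvalues are distinct, so A is diagonalizable.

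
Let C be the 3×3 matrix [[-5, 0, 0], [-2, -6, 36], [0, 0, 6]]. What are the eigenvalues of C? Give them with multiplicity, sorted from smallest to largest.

-6, -5, 6

Characteristic polynomial: p(t) = t^3 + 5t^2 - 36t - 180 = (t - 6)(t + 5)(t + 6).
Roots (with multiplicity): -6, -5, 6.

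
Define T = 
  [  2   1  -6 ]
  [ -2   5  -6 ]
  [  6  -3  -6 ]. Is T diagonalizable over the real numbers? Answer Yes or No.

Yes

Characteristic polynomial: p(r) = r^3 - r^2 - 12r = r(r - 4)(r + 3).
All 3 eigenvalues are distinct, so T is diagonalizable.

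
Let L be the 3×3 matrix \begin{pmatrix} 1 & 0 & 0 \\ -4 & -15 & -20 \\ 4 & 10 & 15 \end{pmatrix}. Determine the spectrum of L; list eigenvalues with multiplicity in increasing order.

-5, 1, 5

Characteristic polynomial: p(t) = t^3 - t^2 - 25t + 25 = (t - 5)(t - 1)(t + 5).
Roots (with multiplicity): -5, 1, 5.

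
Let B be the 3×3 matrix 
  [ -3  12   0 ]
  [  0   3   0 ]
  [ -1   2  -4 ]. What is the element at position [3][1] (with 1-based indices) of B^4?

175

Characteristic polynomial: r^3 + 4r^2 - 9r - 36 = (r - 3)(r + 3)(r + 4), so the eigenvalues are -4, -3, 3.
r=-3: eigenvector (1, 0, -1).
r=3: eigenvector (2, 1, 0).
r=-4: eigenvector (0, 0, 1).
P = [[1, 2, 0], [0, 1, 0], [-1, 0, 1]], D = diag(-3, 3, -4), P⁻¹ = [[1, -2, 0], [0, 1, 0], [1, -2, 1]].
B⁴ = P·diag(81, 81, 256)·P⁻¹ = [[81, 0, 0], [0, 81, 0], [175, -350, 256]].
The requested entry is 175.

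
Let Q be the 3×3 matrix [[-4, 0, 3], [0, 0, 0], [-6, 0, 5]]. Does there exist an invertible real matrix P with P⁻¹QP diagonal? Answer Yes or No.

Yes

Characteristic polynomial: p(s) = s^3 - s^2 - 2s = s(s - 2)(s + 1).
All 3 eigenvalues are distinct, so Q is diagonalizable.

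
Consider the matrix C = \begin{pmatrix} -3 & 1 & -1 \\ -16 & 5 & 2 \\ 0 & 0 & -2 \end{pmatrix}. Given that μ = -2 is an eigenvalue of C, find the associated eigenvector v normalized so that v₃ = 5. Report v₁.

C + 2I = [[-1, 1, -1], [-16, 7, 2], [0, 0, 0]].
Solving (C + 2I)v = 0 gives the eigenspace spanned by (5, 10, 5).
With v₃ = 5, v = (5, 10, 5), so v₁ = 5.

5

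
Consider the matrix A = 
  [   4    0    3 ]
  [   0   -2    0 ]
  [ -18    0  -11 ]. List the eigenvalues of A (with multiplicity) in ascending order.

Characteristic polynomial: p(λ) = λ^3 + 9λ^2 + 24λ + 20 = (λ + 2)^2(λ + 5).
Roots (with multiplicity): -5, -2, -2.

-5, -2, -2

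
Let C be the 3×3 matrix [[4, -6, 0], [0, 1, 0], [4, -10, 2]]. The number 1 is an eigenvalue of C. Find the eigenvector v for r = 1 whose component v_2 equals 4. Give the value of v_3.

8

C − 1I = [[3, -6, 0], [0, 0, 0], [4, -10, 1]].
Solving (C − 1I)v = 0 gives the eigenspace spanned by (8, 4, 8).
With v_2 = 4, v = (8, 4, 8), so v_3 = 8.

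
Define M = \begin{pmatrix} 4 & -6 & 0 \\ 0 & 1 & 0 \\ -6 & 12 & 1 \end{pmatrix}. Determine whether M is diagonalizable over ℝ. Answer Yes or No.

Characteristic polynomial: p(r) = r^3 - 6r^2 + 9r - 4 = (r - 4)(r - 1)^2.
r = 1 has algebraic multiplicity 2; rank(M − 1I) = 1, so geometric multiplicity = 2.
Every eigenvalue has geometric = algebraic multiplicity, so M is diagonalizable.

Yes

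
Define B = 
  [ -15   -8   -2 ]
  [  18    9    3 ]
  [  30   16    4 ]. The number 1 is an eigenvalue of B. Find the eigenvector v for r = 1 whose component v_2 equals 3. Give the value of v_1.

-2

B − 1I = [[-16, -8, -2], [18, 8, 3], [30, 16, 3]].
Solving (B − 1I)v = 0 gives the eigenspace spanned by (-2, 3, 4).
With v_2 = 3, v = (-2, 3, 4), so v_1 = -2.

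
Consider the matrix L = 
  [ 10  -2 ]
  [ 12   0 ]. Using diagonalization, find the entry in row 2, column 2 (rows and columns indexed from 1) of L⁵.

Characteristic polynomial: t^2 - 10t + 24 = (t - 6)(t - 4), so the eigenvalues are 4, 6.
t=4: eigenvector (1, 3).
t=6: eigenvector (1, 2).
P = [[1, 1], [3, 2]], D = diag(4, 6), P⁻¹ = [[-2, 1], [3, -1]].
L⁵ = P·diag(1024, 7776)·P⁻¹ = [[21280, -6752], [40512, -12480]].
The requested entry is -12480.

-12480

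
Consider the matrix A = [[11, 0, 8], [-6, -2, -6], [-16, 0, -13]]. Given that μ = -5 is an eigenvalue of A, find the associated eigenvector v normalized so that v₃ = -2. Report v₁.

A + 5I = [[16, 0, 8], [-6, 3, -6], [-16, 0, -8]].
Solving (A + 5I)v = 0 gives the eigenspace spanned by (1, -2, -2).
With v₃ = -2, v = (1, -2, -2), so v₁ = 1.

1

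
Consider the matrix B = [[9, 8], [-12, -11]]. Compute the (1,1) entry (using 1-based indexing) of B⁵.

Characteristic polynomial: t^2 + 2t - 3 = (t - 1)(t + 3), so the eigenvalues are -3, 1.
t=-3: eigenvector (-2, 3).
t=1: eigenvector (-1, 1).
P = [[-2, -1], [3, 1]], D = diag(-3, 1), P⁻¹ = [[1, 1], [-3, -2]].
B⁵ = P·diag(-243, 1)·P⁻¹ = [[489, 488], [-732, -731]].
The requested entry is 489.

489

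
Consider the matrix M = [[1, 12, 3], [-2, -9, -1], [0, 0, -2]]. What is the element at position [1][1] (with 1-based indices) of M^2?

Characteristic polynomial: r^3 + 10r^2 + 31r + 30 = (r + 2)(r + 3)(r + 5), so the eigenvalues are -5, -3, -2.
r=-3: eigenvector (3, -1, 0).
r=-5: eigenvector (-2, 1, 0).
r=-2: eigenvector (3, -1, 1).
P = [[3, -2, 3], [-1, 1, -1], [0, 0, 1]], D = diag(-3, -5, -2), P⁻¹ = [[1, 2, -1], [1, 3, 0], [0, 0, 1]].
M² = P·diag(9, 25, 4)·P⁻¹ = [[-23, -96, -15], [16, 57, 5], [0, 0, 4]].
The requested entry is -23.

-23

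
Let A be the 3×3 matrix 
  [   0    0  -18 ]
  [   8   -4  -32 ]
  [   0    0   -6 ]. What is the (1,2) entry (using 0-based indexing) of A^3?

-992

Characteristic polynomial: λ^3 + 10λ^2 + 24λ = λ(λ + 4)(λ + 6), so the eigenvalues are -6, -4, 0.
λ=-6: eigenvector (3, 4, 1).
λ=-4: eigenvector (0, 1, 0).
λ=0: eigenvector (1, 2, 0).
P = [[3, 0, 1], [4, 1, 2], [1, 0, 0]], D = diag(-6, -4, 0), P⁻¹ = [[0, 0, 1], [-2, 1, 2], [1, 0, -3]].
A³ = P·diag(-216, -64, 0)·P⁻¹ = [[0, 0, -648], [128, -64, -992], [0, 0, -216]].
The requested entry is -992.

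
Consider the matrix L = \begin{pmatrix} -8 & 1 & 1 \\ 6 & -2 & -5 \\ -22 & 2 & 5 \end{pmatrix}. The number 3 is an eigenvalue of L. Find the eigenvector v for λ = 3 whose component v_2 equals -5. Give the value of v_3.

L − 3I = [[-11, 1, 1], [6, -5, -5], [-22, 2, 2]].
Solving (L − 3I)v = 0 gives the eigenspace spanned by (0, -5, 5).
With v_2 = -5, v = (0, -5, 5), so v_3 = 5.

5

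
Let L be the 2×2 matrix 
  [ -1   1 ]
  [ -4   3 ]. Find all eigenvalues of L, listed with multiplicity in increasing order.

1, 1

Characteristic polynomial: p(t) = t^2 - 2t + 1 = (t - 1)^2.
Roots (with multiplicity): 1, 1.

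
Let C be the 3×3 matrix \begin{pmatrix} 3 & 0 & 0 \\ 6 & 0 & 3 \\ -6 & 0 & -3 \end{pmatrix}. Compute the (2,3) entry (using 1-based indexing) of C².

-9

Characteristic polynomial: λ^3 - 9λ = λ(λ - 3)(λ + 3), so the eigenvalues are -3, 0, 3.
λ=0: eigenvector (0, 1, 0).
λ=-3: eigenvector (0, 1, -1).
λ=3: eigenvector (1, 1, -1).
P = [[0, 0, 1], [1, 1, 1], [0, -1, -1]], D = diag(0, -3, 3), P⁻¹ = [[0, 1, 1], [-1, 0, -1], [1, 0, 0]].
C² = P·diag(0, 9, 9)·P⁻¹ = [[9, 0, 0], [0, 0, -9], [0, 0, 9]].
The requested entry is -9.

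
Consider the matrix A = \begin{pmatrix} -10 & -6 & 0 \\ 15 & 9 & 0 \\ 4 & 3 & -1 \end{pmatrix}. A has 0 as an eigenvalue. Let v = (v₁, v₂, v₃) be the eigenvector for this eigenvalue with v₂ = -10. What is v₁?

6

A = [[-10, -6, 0], [15, 9, 0], [4, 3, -1]].
Solving (A)v = 0 gives the eigenspace spanned by (6, -10, -6).
With v₂ = -10, v = (6, -10, -6), so v₁ = 6.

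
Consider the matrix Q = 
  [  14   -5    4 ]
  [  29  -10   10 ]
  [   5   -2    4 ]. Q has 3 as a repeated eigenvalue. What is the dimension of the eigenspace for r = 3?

1

Q − 3I = [[11, -5, 4], [29, -13, 10], [5, -2, 1]].
This matrix has rank 2, so its null space has dimension 3 − 2 = 1.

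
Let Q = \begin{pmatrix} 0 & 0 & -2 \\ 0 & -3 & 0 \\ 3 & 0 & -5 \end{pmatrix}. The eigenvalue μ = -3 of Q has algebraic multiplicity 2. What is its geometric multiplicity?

2

Q + 3I = [[3, 0, -2], [0, 0, 0], [3, 0, -2]].
This matrix has rank 1, so its null space has dimension 3 − 1 = 2.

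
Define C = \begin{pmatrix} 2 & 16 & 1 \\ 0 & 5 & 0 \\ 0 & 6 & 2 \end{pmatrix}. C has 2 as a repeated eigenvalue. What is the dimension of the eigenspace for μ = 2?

C − 2I = [[0, 16, 1], [0, 3, 0], [0, 6, 0]].
This matrix has rank 2, so its null space has dimension 3 − 2 = 1.

1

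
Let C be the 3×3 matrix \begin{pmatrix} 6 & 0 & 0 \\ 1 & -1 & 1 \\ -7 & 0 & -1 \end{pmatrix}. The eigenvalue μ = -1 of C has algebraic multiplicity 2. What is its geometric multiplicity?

C + 1I = [[7, 0, 0], [1, 0, 1], [-7, 0, 0]].
This matrix has rank 2, so its null space has dimension 3 − 2 = 1.

1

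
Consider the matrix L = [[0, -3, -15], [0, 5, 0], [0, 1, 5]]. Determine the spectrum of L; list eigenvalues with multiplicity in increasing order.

Characteristic polynomial: p(μ) = μ^3 - 10μ^2 + 25μ = μ(μ - 5)^2.
Roots (with multiplicity): 0, 5, 5.

0, 5, 5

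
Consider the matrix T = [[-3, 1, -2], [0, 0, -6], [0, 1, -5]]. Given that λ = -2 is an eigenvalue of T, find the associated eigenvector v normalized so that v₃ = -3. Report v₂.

-9

T + 2I = [[-1, 1, -2], [0, 2, -6], [0, 1, -3]].
Solving (T + 2I)v = 0 gives the eigenspace spanned by (-3, -9, -3).
With v₃ = -3, v = (-3, -9, -3), so v₂ = -9.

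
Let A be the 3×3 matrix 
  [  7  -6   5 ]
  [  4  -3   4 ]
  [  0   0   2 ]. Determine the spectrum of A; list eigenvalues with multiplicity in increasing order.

Characteristic polynomial: p(s) = s^3 - 6s^2 + 11s - 6 = (s - 3)(s - 2)(s - 1).
Roots (with multiplicity): 1, 2, 3.

1, 2, 3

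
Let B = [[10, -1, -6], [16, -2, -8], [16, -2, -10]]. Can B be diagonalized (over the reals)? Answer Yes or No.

Characteristic polynomial: p(λ) = λ^3 + 2λ^2 - 4λ - 8 = (λ - 2)(λ + 2)^2.
λ = -2 has algebraic multiplicity 2; rank(B + 2I) = 2, so geometric multiplicity = 1.
Geometric multiplicity < algebraic multiplicity, so B is not diagonalizable.

No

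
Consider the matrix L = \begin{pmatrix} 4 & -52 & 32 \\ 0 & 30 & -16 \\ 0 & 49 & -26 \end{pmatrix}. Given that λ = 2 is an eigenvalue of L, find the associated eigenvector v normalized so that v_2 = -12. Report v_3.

-21

L − 2I = [[2, -52, 32], [0, 28, -16], [0, 49, -28]].
Solving (L − 2I)v = 0 gives the eigenspace spanned by (24, -12, -21).
With v_2 = -12, v = (24, -12, -21), so v_3 = -21.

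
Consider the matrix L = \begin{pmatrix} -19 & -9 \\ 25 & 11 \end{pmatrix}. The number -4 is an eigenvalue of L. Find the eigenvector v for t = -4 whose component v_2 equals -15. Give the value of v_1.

L + 4I = [[-15, -9], [25, 15]].
Solving (L + 4I)v = 0 gives the eigenspace spanned by (9, -15).
With v_2 = -15, v = (9, -15), so v_1 = 9.

9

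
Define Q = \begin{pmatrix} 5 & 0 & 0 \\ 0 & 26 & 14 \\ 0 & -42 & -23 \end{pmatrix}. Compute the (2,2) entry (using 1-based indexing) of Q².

88

Characteristic polynomial: r^3 - 8r^2 + 5r + 50 = (r - 5)^2(r + 2), so the eigenvalues are -2, 5, 5.
r=5: eigenvector (0, 2, -3).
r=-2: eigenvector (0, 1, -2).
r=5: eigenvector (1, -2, 3).
P = [[0, 0, 1], [2, 1, -2], [-3, -2, 3]], D = diag(5, -2, 5), P⁻¹ = [[1, 2, 1], [0, -3, -2], [1, 0, 0]].
Q² = P·diag(25, 4, 25)·P⁻¹ = [[25, 0, 0], [0, 88, 42], [0, -126, -59]].
The requested entry is 88.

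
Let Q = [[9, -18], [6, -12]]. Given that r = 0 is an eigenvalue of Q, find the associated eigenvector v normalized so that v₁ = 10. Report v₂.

5

Q = [[9, -18], [6, -12]].
Solving (Q)v = 0 gives the eigenspace spanned by (10, 5).
With v₁ = 10, v = (10, 5), so v₂ = 5.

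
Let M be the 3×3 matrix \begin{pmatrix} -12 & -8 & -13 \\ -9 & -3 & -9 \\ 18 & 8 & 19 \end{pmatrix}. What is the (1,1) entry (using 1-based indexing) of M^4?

Characteristic polynomial: t^3 - 4t^2 - 15t + 18 = (t - 6)(t - 1)(t + 3), so the eigenvalues are -3, 1, 6.
t=6: eigenvector (-1, -1, 2).
t=-3: eigenvector (2, 1, -2).
t=1: eigenvector (-1, 0, 1).
P = [[-1, 2, -1], [-1, 1, 0], [2, -2, 1]], D = diag(6, -3, 1), P⁻¹ = [[1, 0, 1], [1, 1, 1], [0, 2, 1]].
M⁴ = P·diag(1296, 81, 1)·P⁻¹ = [[-1134, 160, -1135], [-1215, 81, -1215], [2430, -160, 2431]].
The requested entry is -1134.

-1134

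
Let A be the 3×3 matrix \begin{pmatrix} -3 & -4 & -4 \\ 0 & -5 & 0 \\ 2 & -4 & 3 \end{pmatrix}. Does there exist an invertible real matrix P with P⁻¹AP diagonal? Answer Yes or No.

Yes

Characteristic polynomial: p(s) = s^3 + 5s^2 - s - 5 = (s - 1)(s + 1)(s + 5).
All 3 eigenvalues are distinct, so A is diagonalizable.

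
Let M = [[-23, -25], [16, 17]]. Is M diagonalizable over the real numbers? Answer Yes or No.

No

Characteristic polynomial: p(μ) = μ^2 + 6μ + 9 = (μ + 3)^2.
μ = -3 has algebraic multiplicity 2; rank(M + 3I) = 1, so geometric multiplicity = 1.
Geometric multiplicity < algebraic multiplicity, so M is not diagonalizable.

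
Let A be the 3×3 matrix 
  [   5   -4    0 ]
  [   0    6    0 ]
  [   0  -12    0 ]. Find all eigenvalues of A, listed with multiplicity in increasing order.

Characteristic polynomial: p(s) = s^3 - 11s^2 + 30s = s(s - 6)(s - 5).
Roots (with multiplicity): 0, 5, 6.

0, 5, 6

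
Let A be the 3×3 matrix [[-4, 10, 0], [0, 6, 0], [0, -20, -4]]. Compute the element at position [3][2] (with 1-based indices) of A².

Characteristic polynomial: μ^3 + 2μ^2 - 32μ - 96 = (μ - 6)(μ + 4)^2, so the eigenvalues are -4, -4, 6.
μ=-4: eigenvector (0, 0, 1).
μ=6: eigenvector (1, 1, -2).
μ=-4: eigenvector (1, 0, -2).
P = [[0, 1, 1], [0, 1, 0], [1, -2, -2]], D = diag(-4, 6, -4), P⁻¹ = [[2, 0, 1], [0, 1, 0], [1, -1, 0]].
A² = P·diag(16, 36, 16)·P⁻¹ = [[16, 20, 0], [0, 36, 0], [0, -40, 16]].
The requested entry is -40.

-40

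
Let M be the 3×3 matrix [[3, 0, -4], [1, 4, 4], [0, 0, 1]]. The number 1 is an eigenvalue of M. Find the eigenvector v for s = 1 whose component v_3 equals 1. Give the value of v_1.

M − 1I = [[2, 0, -4], [1, 3, 4], [0, 0, 0]].
Solving (M − 1I)v = 0 gives the eigenspace spanned by (2, -2, 1).
With v_3 = 1, v = (2, -2, 1), so v_1 = 2.

2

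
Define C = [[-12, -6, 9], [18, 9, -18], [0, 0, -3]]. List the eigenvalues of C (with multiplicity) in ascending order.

Characteristic polynomial: p(r) = r^3 + 6r^2 + 9r = r(r + 3)^2.
Roots (with multiplicity): -3, -3, 0.

-3, -3, 0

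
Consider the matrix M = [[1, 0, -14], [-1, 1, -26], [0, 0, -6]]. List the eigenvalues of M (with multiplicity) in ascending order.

-6, 1, 1

Characteristic polynomial: p(λ) = λ^3 + 4λ^2 - 11λ + 6 = (λ - 1)^2(λ + 6).
Roots (with multiplicity): -6, 1, 1.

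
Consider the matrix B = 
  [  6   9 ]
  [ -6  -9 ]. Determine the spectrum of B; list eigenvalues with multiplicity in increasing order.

Characteristic polynomial: p(t) = t^2 + 3t = t(t + 3).
Roots (with multiplicity): -3, 0.

-3, 0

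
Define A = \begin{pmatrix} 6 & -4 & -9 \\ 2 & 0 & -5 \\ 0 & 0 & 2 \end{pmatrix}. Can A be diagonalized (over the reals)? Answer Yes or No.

No

Characteristic polynomial: p(λ) = λ^3 - 8λ^2 + 20λ - 16 = (λ - 4)(λ - 2)^2.
λ = 2 has algebraic multiplicity 2; rank(A − 2I) = 2, so geometric multiplicity = 1.
Geometric multiplicity < algebraic multiplicity, so A is not diagonalizable.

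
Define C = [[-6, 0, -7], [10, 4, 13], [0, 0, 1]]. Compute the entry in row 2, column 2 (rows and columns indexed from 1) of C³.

64

Characteristic polynomial: μ^3 + μ^2 - 26μ + 24 = (μ - 4)(μ - 1)(μ + 6), so the eigenvalues are -6, 1, 4.
μ=4: eigenvector (0, 1, 0).
μ=-6: eigenvector (1, -1, 0).
μ=1: eigenvector (-1, -1, 1).
P = [[0, 1, -1], [1, -1, -1], [0, 0, 1]], D = diag(4, -6, 1), P⁻¹ = [[1, 1, 2], [1, 0, 1], [0, 0, 1]].
C³ = P·diag(64, -216, 1)·P⁻¹ = [[-216, 0, -217], [280, 64, 343], [0, 0, 1]].
The requested entry is 64.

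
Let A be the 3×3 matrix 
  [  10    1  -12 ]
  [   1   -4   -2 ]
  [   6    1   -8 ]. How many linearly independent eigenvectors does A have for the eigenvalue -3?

A + 3I = [[13, 1, -12], [1, -1, -2], [6, 1, -5]].
This matrix has rank 2, so its null space has dimension 3 − 2 = 1.

1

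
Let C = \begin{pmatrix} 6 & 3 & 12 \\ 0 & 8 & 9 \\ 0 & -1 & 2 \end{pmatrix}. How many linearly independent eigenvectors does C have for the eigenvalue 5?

1

C − 5I = [[1, 3, 12], [0, 3, 9], [0, -1, -3]].
This matrix has rank 2, so its null space has dimension 3 − 2 = 1.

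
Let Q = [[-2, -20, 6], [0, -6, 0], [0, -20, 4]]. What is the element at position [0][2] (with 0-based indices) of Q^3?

Characteristic polynomial: s^3 + 4s^2 - 20s - 48 = (s - 4)(s + 2)(s + 6), so the eigenvalues are -6, -2, 4.
s=-2: eigenvector (1, 0, 0).
s=4: eigenvector (1, 0, 1).
s=-6: eigenvector (2, 1, 2).
P = [[1, 1, 2], [0, 0, 1], [0, 1, 2]], D = diag(-2, 4, -6), P⁻¹ = [[1, 0, -1], [0, -2, 1], [0, 1, 0]].
Q³ = P·diag(-8, 64, -216)·P⁻¹ = [[-8, -560, 72], [0, -216, 0], [0, -560, 64]].
The requested entry is 72.

72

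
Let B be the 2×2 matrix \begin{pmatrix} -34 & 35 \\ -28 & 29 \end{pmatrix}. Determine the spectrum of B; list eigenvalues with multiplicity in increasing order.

Characteristic polynomial: p(r) = r^2 + 5r - 6 = (r - 1)(r + 6).
Roots (with multiplicity): -6, 1.

-6, 1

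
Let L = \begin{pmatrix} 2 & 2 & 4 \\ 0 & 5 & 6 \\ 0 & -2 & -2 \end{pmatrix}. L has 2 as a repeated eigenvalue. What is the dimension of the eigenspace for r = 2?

2

L − 2I = [[0, 2, 4], [0, 3, 6], [0, -2, -4]].
This matrix has rank 1, so its null space has dimension 3 − 1 = 2.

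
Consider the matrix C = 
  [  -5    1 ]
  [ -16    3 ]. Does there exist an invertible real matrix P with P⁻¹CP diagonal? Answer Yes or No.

No

Characteristic polynomial: p(μ) = μ^2 + 2μ + 1 = (μ + 1)^2.
μ = -1 has algebraic multiplicity 2; rank(C + 1I) = 1, so geometric multiplicity = 1.
Geometric multiplicity < algebraic multiplicity, so C is not diagonalizable.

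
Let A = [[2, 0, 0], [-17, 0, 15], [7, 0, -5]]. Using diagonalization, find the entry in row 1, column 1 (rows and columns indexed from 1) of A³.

Characteristic polynomial: r^3 + 3r^2 - 10r = r(r - 2)(r + 5), so the eigenvalues are -5, 0, 2.
r=2: eigenvector (1, -1, 1).
r=-5: eigenvector (0, -3, 1).
r=0: eigenvector (0, 1, 0).
P = [[1, 0, 0], [-1, -3, 1], [1, 1, 0]], D = diag(2, -5, 0), P⁻¹ = [[1, 0, 0], [-1, 0, 1], [-2, 1, 3]].
A³ = P·diag(8, -125, 0)·P⁻¹ = [[8, 0, 0], [-383, 0, 375], [133, 0, -125]].
The requested entry is 8.

8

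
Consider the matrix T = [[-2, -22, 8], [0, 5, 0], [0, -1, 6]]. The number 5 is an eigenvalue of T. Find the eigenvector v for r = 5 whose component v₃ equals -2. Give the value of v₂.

-2

T − 5I = [[-7, -22, 8], [0, 0, 0], [0, -1, 1]].
Solving (T − 5I)v = 0 gives the eigenspace spanned by (4, -2, -2).
With v₃ = -2, v = (4, -2, -2), so v₂ = -2.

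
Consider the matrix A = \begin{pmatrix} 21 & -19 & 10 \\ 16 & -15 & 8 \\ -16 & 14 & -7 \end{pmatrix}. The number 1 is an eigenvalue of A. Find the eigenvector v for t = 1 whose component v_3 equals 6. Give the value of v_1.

A − 1I = [[20, -19, 10], [16, -16, 8], [-16, 14, -8]].
Solving (A − 1I)v = 0 gives the eigenspace spanned by (-3, 0, 6).
With v_3 = 6, v = (-3, 0, 6), so v_1 = -3.

-3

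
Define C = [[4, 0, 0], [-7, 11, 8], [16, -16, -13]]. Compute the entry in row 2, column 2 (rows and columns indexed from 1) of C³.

179

Characteristic polynomial: s^3 - 2s^2 - 23s + 60 = (s - 4)(s - 3)(s + 5), so the eigenvalues are -5, 3, 4.
s=4: eigenvector (1, 1, 0).
s=-5: eigenvector (0, 1, -2).
s=3: eigenvector (0, 1, -1).
P = [[1, 0, 0], [1, 1, 1], [0, -2, -1]], D = diag(4, -5, 3), P⁻¹ = [[1, 0, 0], [1, -1, -1], [-2, 2, 1]].
C³ = P·diag(64, -125, 27)·P⁻¹ = [[64, 0, 0], [-115, 179, 152], [304, -304, -277]].
The requested entry is 179.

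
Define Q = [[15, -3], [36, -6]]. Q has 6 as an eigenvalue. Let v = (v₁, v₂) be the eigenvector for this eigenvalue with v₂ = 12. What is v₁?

Q − 6I = [[9, -3], [36, -12]].
Solving (Q − 6I)v = 0 gives the eigenspace spanned by (4, 12).
With v₂ = 12, v = (4, 12), so v₁ = 4.

4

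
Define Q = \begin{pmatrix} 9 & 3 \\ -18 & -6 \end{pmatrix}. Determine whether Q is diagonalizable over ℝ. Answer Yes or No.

Characteristic polynomial: p(r) = r^2 - 3r = r(r - 3).
All 2 eigenvalues are distinct, so Q is diagonalizable.

Yes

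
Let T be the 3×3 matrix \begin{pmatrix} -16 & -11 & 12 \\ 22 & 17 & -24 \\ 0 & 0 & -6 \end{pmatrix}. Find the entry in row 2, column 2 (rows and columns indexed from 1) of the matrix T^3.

557

Characteristic polynomial: λ^3 + 5λ^2 - 36λ - 180 = (λ - 6)(λ + 5)(λ + 6), so the eigenvalues are -6, -5, 6.
λ=-5: eigenvector (1, -1, 0).
λ=6: eigenvector (-1, 2, 0).
λ=-6: eigenvector (-1, 2, 1).
P = [[1, -1, -1], [-1, 2, 2], [0, 0, 1]], D = diag(-5, 6, -6), P⁻¹ = [[2, 1, 0], [1, 1, -1], [0, 0, 1]].
T³ = P·diag(-125, 216, -216)·P⁻¹ = [[-466, -341, 432], [682, 557, -864], [0, 0, -216]].
The requested entry is 557.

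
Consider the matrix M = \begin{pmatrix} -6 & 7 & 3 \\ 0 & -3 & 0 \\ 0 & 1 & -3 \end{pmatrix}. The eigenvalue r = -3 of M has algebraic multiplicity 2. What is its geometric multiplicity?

M + 3I = [[-3, 7, 3], [0, 0, 0], [0, 1, 0]].
This matrix has rank 2, so its null space has dimension 3 − 2 = 1.

1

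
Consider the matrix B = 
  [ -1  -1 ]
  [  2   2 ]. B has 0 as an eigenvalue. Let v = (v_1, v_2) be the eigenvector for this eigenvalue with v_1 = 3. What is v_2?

-3

B = [[-1, -1], [2, 2]].
Solving (B)v = 0 gives the eigenspace spanned by (3, -3).
With v_1 = 3, v = (3, -3), so v_2 = -3.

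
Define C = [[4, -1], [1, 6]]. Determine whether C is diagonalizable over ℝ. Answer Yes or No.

No

Characteristic polynomial: p(λ) = λ^2 - 10λ + 25 = (λ - 5)^2.
λ = 5 has algebraic multiplicity 2; rank(C − 5I) = 1, so geometric multiplicity = 1.
Geometric multiplicity < algebraic multiplicity, so C is not diagonalizable.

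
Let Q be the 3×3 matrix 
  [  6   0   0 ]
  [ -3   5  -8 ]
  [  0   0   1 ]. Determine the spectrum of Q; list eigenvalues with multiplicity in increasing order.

1, 5, 6

Characteristic polynomial: p(t) = t^3 - 12t^2 + 41t - 30 = (t - 6)(t - 5)(t - 1).
Roots (with multiplicity): 1, 5, 6.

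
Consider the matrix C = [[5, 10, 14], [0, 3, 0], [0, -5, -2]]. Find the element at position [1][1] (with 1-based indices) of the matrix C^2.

25

Characteristic polynomial: λ^3 - 6λ^2 - λ + 30 = (λ - 5)(λ - 3)(λ + 2), so the eigenvalues are -2, 3, 5.
λ=5: eigenvector (1, 0, 0).
λ=3: eigenvector (2, 1, -1).
λ=-2: eigenvector (-2, 0, 1).
P = [[1, 2, -2], [0, 1, 0], [0, -1, 1]], D = diag(5, 3, -2), P⁻¹ = [[1, 0, 2], [0, 1, 0], [0, 1, 1]].
C² = P·diag(25, 9, 4)·P⁻¹ = [[25, 10, 42], [0, 9, 0], [0, -5, 4]].
The requested entry is 25.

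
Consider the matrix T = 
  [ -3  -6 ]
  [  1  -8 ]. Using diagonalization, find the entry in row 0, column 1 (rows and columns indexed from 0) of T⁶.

Characteristic polynomial: μ^2 + 11μ + 30 = (μ + 5)(μ + 6), so the eigenvalues are -6, -5.
μ=-6: eigenvector (-2, -1).
μ=-5: eigenvector (3, 1).
P = [[-2, 3], [-1, 1]], D = diag(-6, -5), P⁻¹ = [[1, -3], [1, -2]].
T⁶ = P·diag(46656, 15625)·P⁻¹ = [[-46437, 186186], [-31031, 108718]].
The requested entry is 186186.

186186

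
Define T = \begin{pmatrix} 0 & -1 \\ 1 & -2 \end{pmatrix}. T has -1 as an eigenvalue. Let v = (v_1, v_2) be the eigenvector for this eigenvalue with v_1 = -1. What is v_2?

-1

T + 1I = [[1, -1], [1, -1]].
Solving (T + 1I)v = 0 gives the eigenspace spanned by (-1, -1).
With v_1 = -1, v = (-1, -1), so v_2 = -1.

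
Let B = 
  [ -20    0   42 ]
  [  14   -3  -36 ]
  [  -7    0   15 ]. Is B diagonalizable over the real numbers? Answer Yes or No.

Yes

Characteristic polynomial: p(t) = t^3 + 8t^2 + 9t - 18 = (t - 1)(t + 3)(t + 6).
All 3 eigenvalues are distinct, so B is diagonalizable.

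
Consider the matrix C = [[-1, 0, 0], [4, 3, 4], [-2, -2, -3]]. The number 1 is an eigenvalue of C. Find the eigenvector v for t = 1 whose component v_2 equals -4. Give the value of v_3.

C − 1I = [[-2, 0, 0], [4, 2, 4], [-2, -2, -4]].
Solving (C − 1I)v = 0 gives the eigenspace spanned by (0, -4, 2).
With v_2 = -4, v = (0, -4, 2), so v_3 = 2.

2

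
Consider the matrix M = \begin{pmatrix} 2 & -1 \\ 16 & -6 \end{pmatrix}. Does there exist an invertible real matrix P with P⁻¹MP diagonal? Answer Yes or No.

No

Characteristic polynomial: p(r) = r^2 + 4r + 4 = (r + 2)^2.
r = -2 has algebraic multiplicity 2; rank(M + 2I) = 1, so geometric multiplicity = 1.
Geometric multiplicity < algebraic multiplicity, so M is not diagonalizable.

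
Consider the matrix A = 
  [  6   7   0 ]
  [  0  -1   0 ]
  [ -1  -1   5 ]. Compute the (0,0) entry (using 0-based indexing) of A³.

Characteristic polynomial: s^3 - 10s^2 + 19s + 30 = (s - 6)(s - 5)(s + 1), so the eigenvalues are -1, 5, 6.
s=6: eigenvector (1, 0, -1).
s=-1: eigenvector (-1, 1, 0).
s=5: eigenvector (0, 0, 1).
P = [[1, -1, 0], [0, 1, 0], [-1, 0, 1]], D = diag(6, -1, 5), P⁻¹ = [[1, 1, 0], [0, 1, 0], [1, 1, 1]].
A³ = P·diag(216, -1, 125)·P⁻¹ = [[216, 217, 0], [0, -1, 0], [-91, -91, 125]].
The requested entry is 216.

216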